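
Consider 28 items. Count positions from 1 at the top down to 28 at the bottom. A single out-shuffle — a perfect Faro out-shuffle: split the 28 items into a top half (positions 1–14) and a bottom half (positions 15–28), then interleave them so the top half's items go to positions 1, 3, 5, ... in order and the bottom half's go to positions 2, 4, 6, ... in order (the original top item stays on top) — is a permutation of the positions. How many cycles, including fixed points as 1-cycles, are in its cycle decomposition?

Trace each unvisited position around until it returns:
(1) (2 3 5 9 17 6 ... len 18) (4 7 13 25 22 16) (10 19) (28)
5 cycles in total.

5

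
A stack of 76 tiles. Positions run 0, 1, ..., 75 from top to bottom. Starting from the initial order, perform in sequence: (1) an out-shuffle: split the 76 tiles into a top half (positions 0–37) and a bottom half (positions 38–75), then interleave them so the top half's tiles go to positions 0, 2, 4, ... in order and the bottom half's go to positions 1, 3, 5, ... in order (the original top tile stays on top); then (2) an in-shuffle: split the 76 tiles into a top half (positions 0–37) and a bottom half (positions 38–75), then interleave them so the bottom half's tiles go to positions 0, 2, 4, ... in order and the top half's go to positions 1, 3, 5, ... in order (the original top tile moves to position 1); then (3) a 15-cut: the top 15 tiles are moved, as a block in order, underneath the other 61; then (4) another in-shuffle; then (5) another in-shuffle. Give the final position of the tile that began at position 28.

Track the tile from position 28 forward through each operation:
  after op 1 (out-shuffle): 28 → 56
  after op 2 (in-shuffle): 56 → 36
  after op 3 (cut 15): 36 → 21
  after op 4 (in-shuffle): 21 → 43
  after op 5 (in-shuffle): 43 → 10

10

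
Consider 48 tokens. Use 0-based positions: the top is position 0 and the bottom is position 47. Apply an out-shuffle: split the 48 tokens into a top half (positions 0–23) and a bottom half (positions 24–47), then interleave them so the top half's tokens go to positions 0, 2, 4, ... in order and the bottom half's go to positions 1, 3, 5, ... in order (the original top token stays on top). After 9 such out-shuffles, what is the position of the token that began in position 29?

Track the token's position through each out-shuffle:
29 → 11 → 22 → 44 → 41 → 35 → 23 → 46 → 45 → 43

43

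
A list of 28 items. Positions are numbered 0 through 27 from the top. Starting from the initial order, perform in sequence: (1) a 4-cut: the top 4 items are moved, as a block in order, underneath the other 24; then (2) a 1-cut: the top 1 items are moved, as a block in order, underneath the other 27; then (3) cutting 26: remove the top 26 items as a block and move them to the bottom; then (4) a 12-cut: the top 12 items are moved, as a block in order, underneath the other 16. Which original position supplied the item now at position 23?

Undo the operations in reverse order, starting from position 23:
  undo op 4 (cut 12): 23 ← 7
  undo op 3 (cut 26): 7 ← 5
  undo op 2 (cut 1): 5 ← 6
  undo op 1 (cut 4): 6 ← 10
So the item at position 23 came from original position 10.

10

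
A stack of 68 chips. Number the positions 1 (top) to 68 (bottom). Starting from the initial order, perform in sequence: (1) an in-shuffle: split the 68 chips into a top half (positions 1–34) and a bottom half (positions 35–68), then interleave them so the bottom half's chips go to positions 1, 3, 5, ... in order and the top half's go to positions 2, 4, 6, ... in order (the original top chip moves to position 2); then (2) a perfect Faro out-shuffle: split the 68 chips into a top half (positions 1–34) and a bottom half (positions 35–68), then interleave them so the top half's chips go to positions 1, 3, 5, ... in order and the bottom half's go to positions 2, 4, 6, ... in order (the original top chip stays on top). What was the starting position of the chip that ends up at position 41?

Undo the operations in reverse order, starting from position 41:
  undo op 2 (out-shuffle, from top half): 41 ← 21
  undo op 1 (in-shuffle, from bottom half): 21 ← 45
So the chip at position 41 came from original position 45.

45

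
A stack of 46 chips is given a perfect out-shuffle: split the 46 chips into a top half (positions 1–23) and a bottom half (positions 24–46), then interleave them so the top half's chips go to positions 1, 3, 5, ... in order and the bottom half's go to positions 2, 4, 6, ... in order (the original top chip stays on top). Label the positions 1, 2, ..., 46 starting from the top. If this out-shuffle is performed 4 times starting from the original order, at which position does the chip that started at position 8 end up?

Track the chip's position through each out-shuffle:
8 → 15 → 29 → 12 → 23

23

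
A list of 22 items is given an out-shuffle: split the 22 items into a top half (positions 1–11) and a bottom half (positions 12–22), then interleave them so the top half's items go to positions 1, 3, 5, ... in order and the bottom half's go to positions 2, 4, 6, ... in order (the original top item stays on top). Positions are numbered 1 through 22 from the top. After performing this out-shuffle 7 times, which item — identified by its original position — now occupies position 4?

Work backwards from position 4, undoing one out-shuffle at a time:
4 ← 13 ← 7 ← 4 ← 13 ← 7 ← 4 ← 13
So the item now at position 4 started at position 13.

13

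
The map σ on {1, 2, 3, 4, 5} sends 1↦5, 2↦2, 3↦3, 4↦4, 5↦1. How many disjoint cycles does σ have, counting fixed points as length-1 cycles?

Cycle decomposition: (1 5) (2) (3) (4).
4 cycles.

4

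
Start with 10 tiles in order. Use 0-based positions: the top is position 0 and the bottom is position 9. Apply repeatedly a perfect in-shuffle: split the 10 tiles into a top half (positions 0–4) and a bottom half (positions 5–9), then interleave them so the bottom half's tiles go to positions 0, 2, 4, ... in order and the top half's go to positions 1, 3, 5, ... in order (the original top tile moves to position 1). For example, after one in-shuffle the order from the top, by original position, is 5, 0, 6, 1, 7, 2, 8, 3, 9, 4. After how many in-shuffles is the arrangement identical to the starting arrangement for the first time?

10

The in-shuffle permutes the 10 positions with cycle lengths [10].
Every tile is home exactly when every cycle has completed a whole number of laps, i.e. after lcm(10) = 10 in-shuffles.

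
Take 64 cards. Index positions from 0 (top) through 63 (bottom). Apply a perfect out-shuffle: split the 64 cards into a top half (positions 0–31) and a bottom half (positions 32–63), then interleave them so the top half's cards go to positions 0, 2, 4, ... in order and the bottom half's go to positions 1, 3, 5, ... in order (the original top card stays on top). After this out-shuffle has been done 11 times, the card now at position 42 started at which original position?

21

Work backwards from position 42, undoing one out-shuffle at a time:
42 ← 21 ← 42 ← 21 ← 42 ← 21 ← 42 ← 21 ← 42 ← 21 ← 42 ← 21
So the card now at position 42 started at position 21.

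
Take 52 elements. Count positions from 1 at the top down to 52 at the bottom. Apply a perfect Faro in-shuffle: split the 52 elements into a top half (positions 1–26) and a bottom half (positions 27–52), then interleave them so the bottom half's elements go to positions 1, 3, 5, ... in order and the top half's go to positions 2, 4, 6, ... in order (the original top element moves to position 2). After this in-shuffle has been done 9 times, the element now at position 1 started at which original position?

50

Work backwards from position 1, undoing one in-shuffle at a time:
1 ← 27 ← 40 ← 20 ← 10 ← 5 ← 29 ← 41 ← 47 ← 50
So the element now at position 1 started at position 50.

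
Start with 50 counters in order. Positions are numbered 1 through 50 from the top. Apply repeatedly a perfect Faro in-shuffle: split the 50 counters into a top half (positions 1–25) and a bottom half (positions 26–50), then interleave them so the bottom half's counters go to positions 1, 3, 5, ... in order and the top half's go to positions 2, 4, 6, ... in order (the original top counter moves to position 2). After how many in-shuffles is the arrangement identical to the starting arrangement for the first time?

8

The in-shuffle permutes the 50 positions with cycle lengths [2, 8, 8, 8, 8, 8, 8].
Every counter is home exactly when every cycle has completed a whole number of laps, i.e. after lcm(2, 8) = 8 in-shuffles.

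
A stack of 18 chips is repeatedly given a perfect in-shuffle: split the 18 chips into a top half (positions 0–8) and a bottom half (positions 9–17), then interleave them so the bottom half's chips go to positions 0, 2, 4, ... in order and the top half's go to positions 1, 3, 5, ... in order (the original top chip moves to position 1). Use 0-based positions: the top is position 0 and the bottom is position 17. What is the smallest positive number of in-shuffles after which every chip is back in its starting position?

The in-shuffle permutes the 18 positions with cycle lengths [18].
Every chip is home exactly when every cycle has completed a whole number of laps, i.e. after lcm(18) = 18 in-shuffles.

18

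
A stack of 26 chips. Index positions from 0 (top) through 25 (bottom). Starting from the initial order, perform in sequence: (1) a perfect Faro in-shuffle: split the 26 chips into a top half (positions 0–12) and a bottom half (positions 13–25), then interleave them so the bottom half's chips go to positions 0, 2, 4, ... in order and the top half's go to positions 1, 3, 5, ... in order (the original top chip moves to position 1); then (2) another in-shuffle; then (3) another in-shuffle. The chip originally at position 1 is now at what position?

Track the chip from position 1 forward through each operation:
  after op 1 (in-shuffle): 1 → 3
  after op 2 (in-shuffle): 3 → 7
  after op 3 (in-shuffle): 7 → 15

15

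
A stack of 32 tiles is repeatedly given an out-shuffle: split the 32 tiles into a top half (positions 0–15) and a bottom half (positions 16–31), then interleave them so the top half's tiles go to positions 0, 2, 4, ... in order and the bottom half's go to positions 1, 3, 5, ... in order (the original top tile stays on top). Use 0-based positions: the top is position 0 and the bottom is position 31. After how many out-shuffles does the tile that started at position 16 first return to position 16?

Follow position 16 under repeated out-shuffles:
16 → 1 → 2 → 4 → 8 → 16
It first returns after 5 out-shuffles.

5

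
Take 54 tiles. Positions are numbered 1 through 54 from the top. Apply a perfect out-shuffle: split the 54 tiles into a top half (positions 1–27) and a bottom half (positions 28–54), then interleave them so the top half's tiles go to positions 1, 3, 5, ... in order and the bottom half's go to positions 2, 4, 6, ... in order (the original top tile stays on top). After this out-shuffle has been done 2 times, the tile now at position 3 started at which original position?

Work backwards from position 3, undoing one out-shuffle at a time:
3 ← 2 ← 28
So the tile now at position 3 started at position 28.

28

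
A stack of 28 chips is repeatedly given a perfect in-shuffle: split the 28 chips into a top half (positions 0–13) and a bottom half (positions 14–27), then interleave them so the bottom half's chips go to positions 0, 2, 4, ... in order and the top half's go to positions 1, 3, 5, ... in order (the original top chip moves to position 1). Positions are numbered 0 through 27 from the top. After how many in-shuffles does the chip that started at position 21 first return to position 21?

Follow position 21 under repeated in-shuffles:
21 → 14 → 0 → 1 → 3 → 7 → 15 → 2 → ... → 21 (length 28)
It first returns after 28 in-shuffles.

28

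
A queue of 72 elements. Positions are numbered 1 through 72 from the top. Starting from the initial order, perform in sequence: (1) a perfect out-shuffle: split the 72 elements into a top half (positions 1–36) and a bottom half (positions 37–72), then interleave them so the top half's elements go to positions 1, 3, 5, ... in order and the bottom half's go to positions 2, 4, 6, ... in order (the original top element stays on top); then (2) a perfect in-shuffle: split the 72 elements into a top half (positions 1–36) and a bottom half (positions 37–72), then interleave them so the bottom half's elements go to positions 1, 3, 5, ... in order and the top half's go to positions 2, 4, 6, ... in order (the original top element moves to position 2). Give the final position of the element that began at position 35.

65

Track the element from position 35 forward through each operation:
  after op 1 (out-shuffle): 35 → 69
  after op 2 (in-shuffle): 69 → 65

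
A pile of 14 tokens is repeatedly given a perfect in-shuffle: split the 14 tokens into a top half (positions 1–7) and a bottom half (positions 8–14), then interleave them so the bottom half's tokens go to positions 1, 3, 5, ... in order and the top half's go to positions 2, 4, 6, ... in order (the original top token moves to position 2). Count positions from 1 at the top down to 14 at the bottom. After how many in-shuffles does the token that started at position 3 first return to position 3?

Follow position 3 under repeated in-shuffles:
3 → 6 → 12 → 9 → 3
It first returns after 4 in-shuffles.

4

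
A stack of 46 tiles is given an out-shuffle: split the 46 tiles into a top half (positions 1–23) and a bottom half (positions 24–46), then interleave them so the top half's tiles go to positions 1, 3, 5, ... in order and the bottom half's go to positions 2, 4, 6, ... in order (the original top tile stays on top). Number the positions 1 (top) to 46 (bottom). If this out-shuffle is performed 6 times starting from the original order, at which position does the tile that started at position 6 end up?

6

Track the tile's position through each out-shuffle:
6 → 11 → 21 → 41 → 36 → 26 → 6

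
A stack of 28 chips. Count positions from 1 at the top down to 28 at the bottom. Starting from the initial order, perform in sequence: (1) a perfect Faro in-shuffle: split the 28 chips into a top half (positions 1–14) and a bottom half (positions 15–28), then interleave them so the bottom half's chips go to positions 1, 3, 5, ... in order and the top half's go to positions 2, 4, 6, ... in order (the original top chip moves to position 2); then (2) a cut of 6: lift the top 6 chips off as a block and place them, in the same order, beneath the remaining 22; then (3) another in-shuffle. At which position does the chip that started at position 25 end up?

1

Track the chip from position 25 forward through each operation:
  after op 1 (in-shuffle): 25 → 21
  after op 2 (cut 6): 21 → 15
  after op 3 (in-shuffle): 15 → 1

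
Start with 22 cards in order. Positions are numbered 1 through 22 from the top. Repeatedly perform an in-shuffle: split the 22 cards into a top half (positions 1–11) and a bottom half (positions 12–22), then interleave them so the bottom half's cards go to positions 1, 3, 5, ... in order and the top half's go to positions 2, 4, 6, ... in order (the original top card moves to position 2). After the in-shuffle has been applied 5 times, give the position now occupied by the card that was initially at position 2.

Track the card's position through each in-shuffle:
2 → 4 → 8 → 16 → 9 → 18

18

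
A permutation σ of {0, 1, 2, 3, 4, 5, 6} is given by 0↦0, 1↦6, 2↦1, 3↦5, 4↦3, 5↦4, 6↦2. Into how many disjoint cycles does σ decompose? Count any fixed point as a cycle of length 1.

3

Cycle decomposition: (0) (1 6 2) (3 5 4).
3 cycles.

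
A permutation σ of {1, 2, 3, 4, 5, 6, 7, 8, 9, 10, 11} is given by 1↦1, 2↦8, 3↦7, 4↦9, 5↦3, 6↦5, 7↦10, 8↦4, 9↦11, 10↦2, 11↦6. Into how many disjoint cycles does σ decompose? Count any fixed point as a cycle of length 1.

Cycle decomposition: (1) (2 8 4 9 11 6 5 3 7 10).
2 cycles.

2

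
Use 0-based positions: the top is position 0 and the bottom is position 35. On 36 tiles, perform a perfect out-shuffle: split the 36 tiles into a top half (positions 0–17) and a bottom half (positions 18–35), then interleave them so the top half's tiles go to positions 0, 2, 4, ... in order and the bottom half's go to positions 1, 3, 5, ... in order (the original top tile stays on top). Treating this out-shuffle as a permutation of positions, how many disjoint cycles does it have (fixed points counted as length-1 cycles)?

7

Trace each unvisited position around until it returns:
(0) (1 2 4 8 16 32 ... len 12) (3 6 12 24 13 26 ... len 12) (5 10 20) (7 14 28 21) (15 30 25) (35)
7 cycles in total.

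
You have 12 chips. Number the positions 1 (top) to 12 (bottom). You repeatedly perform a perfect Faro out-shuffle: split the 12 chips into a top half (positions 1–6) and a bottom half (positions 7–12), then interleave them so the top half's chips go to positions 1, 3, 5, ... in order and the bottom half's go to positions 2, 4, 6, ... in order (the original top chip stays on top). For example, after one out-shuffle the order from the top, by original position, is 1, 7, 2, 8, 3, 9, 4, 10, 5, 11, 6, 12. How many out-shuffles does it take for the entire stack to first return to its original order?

The out-shuffle permutes the 12 positions with cycle lengths [1, 1, 10].
Every chip is home exactly when every cycle has completed a whole number of laps, i.e. after lcm(1, 10) = 10 out-shuffles.

10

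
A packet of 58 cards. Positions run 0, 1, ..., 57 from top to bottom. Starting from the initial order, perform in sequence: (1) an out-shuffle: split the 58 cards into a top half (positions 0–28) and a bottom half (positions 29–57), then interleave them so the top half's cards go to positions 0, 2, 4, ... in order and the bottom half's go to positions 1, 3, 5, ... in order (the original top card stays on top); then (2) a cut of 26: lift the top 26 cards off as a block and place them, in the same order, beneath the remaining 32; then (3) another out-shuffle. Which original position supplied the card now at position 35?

7

Undo the operations in reverse order, starting from position 35:
  undo op 3 (out-shuffle, from bottom half): 35 ← 46
  undo op 2 (cut 26): 46 ← 14
  undo op 1 (out-shuffle, from top half): 14 ← 7
So the card at position 35 came from original position 7.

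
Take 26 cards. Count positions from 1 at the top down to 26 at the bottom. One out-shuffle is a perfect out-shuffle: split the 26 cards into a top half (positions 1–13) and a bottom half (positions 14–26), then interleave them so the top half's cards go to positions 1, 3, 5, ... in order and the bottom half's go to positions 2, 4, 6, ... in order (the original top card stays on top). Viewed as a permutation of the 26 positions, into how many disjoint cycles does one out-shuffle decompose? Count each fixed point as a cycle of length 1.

4

Trace each unvisited position around until it returns:
(1) (2 3 5 9 17 8 ... len 20) (6 11 21 16) (26)
4 cycles in total.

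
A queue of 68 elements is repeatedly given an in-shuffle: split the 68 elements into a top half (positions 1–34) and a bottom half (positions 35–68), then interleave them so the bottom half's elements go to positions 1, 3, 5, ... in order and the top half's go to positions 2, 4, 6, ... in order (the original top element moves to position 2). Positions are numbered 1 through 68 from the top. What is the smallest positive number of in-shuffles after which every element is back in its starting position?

The in-shuffle permutes the 68 positions with cycle lengths [2, 11, 11, 22, 22].
Every element is home exactly when every cycle has completed a whole number of laps, i.e. after lcm(2, 11, 22) = 22 in-shuffles.

22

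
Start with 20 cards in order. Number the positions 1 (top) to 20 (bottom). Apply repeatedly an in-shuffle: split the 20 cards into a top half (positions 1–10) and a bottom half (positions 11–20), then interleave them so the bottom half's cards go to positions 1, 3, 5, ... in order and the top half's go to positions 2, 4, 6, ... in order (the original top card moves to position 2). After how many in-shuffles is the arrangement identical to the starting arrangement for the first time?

6

The in-shuffle permutes the 20 positions with cycle lengths [2, 3, 3, 6, 6].
Every card is home exactly when every cycle has completed a whole number of laps, i.e. after lcm(2, 3, 6) = 6 in-shuffles.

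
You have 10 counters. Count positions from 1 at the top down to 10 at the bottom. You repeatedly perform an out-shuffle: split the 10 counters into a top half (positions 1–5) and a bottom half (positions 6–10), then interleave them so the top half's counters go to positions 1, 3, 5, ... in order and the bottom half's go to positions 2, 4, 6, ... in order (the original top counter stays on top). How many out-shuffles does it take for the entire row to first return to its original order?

6

The out-shuffle permutes the 10 positions with cycle lengths [1, 1, 2, 6].
Every counter is home exactly when every cycle has completed a whole number of laps, i.e. after lcm(1, 2, 6) = 6 out-shuffles.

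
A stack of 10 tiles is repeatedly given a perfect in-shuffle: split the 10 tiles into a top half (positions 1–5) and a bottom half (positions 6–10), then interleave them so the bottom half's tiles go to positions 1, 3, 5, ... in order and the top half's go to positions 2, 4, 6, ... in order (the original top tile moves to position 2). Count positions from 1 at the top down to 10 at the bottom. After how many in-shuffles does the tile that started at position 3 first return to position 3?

Follow position 3 under repeated in-shuffles:
3 → 6 → 1 → 2 → 4 → 8 → 5 → 10 → 9 → 7 → 3
It first returns after 10 in-shuffles.

10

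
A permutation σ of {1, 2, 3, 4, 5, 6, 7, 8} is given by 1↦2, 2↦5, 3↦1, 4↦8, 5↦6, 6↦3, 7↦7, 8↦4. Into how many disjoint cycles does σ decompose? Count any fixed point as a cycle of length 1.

3

Cycle decomposition: (1 2 5 6 3) (4 8) (7).
3 cycles.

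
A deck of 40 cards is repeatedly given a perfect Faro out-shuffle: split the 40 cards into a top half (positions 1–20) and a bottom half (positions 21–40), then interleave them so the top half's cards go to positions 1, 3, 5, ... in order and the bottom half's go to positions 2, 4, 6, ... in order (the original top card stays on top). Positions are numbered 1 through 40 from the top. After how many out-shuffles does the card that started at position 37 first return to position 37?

12

Follow position 37 under repeated out-shuffles:
37 → 34 → 28 → 16 → 31 → 22 → 4 → 7 → 13 → 25 → 10 → 19 → 37
It first returns after 12 out-shuffles.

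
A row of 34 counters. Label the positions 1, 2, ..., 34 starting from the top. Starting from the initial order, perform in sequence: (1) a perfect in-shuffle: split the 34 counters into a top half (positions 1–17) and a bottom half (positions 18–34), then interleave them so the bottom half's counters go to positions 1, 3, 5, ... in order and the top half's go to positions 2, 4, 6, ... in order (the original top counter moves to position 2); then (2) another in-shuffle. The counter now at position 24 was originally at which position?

6

Undo the operations in reverse order, starting from position 24:
  undo op 2 (in-shuffle, from top half): 24 ← 12
  undo op 1 (in-shuffle, from top half): 12 ← 6
So the counter at position 24 came from original position 6.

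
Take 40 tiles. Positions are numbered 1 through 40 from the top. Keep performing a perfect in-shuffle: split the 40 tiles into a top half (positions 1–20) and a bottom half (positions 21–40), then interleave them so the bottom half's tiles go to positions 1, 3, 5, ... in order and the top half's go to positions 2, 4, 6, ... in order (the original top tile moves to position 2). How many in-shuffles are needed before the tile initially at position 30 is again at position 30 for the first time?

Follow position 30 under repeated in-shuffles:
30 → 19 → 38 → 35 → 29 → 17 → 34 → 27 → 13 → 26 → 11 → 22 → 3 → 6 → 12 → 24 → 7 → 14 → 28 → 15 → 30
It first returns after 20 in-shuffles.

20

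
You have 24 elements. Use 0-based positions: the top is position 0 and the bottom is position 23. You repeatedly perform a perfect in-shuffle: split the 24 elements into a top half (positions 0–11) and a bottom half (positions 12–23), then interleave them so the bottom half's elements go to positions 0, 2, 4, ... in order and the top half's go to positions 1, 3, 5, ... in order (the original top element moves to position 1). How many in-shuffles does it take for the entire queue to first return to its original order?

The in-shuffle permutes the 24 positions with cycle lengths [4, 20].
Every element is home exactly when every cycle has completed a whole number of laps, i.e. after lcm(4, 20) = 20 in-shuffles.

20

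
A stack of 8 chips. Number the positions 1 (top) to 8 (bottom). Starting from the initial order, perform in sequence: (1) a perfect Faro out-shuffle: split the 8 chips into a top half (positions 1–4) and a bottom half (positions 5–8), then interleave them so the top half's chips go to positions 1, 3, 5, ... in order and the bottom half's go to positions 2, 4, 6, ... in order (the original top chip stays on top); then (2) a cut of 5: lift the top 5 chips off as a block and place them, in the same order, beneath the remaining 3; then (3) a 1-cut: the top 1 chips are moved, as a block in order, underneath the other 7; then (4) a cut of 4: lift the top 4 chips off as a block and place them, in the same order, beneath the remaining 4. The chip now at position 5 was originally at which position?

4

Undo the operations in reverse order, starting from position 5:
  undo op 4 (cut 4): 5 ← 1
  undo op 3 (cut 1): 1 ← 2
  undo op 2 (cut 5): 2 ← 7
  undo op 1 (out-shuffle, from top half): 7 ← 4
So the chip at position 5 came from original position 4.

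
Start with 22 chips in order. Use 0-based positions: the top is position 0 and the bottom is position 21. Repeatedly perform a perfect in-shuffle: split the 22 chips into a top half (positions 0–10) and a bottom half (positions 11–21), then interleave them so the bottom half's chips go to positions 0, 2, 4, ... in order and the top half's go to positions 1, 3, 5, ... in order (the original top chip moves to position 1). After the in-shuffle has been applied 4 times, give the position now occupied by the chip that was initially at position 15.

2

Track the chip's position through each in-shuffle:
15 → 8 → 17 → 12 → 2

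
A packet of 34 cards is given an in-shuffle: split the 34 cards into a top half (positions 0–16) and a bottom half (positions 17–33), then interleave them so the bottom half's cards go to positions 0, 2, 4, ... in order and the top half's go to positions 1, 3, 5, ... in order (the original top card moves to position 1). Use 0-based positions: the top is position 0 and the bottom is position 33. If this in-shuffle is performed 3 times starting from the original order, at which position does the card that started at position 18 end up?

Track the card's position through each in-shuffle:
18 → 2 → 5 → 11

11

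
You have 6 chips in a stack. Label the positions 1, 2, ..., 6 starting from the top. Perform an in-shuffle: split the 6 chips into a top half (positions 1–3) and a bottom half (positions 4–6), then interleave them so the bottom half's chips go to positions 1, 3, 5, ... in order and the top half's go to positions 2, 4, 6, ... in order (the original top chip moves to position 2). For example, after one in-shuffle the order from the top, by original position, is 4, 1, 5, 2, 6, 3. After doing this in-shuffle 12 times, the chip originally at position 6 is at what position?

Track the chip's position through each in-shuffle:
6 → 5 → 3 → 6 → 5 → 3 → 6 → 5 → 3 → 6 → 5 → 3 → 6

6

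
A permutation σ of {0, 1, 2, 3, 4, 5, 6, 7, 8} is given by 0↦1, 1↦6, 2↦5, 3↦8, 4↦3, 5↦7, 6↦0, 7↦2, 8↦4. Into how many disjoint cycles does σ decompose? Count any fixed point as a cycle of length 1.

3

Cycle decomposition: (0 1 6) (2 5 7) (3 8 4).
3 cycles.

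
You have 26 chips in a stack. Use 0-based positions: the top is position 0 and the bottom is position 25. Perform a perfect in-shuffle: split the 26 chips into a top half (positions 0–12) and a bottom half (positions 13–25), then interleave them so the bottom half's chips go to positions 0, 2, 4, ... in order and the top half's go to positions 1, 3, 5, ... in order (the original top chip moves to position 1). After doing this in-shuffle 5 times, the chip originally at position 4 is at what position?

Track the chip's position through each in-shuffle:
4 → 9 → 19 → 12 → 25 → 24

24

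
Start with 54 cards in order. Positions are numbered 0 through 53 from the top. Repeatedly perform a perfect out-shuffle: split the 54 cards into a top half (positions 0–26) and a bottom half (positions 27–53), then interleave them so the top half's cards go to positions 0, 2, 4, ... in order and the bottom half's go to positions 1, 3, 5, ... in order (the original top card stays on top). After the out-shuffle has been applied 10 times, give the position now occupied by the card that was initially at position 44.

Track the card's position through each out-shuffle:
44 → 35 → 17 → 34 → 15 → 30 → 7 → 14 → 28 → 3 → 6

6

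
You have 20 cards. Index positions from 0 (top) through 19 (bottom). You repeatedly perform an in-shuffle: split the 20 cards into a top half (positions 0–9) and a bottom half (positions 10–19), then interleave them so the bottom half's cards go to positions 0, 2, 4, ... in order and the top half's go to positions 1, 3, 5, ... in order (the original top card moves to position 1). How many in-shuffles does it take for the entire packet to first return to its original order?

6

The in-shuffle permutes the 20 positions with cycle lengths [2, 3, 3, 6, 6].
Every card is home exactly when every cycle has completed a whole number of laps, i.e. after lcm(2, 3, 6) = 6 in-shuffles.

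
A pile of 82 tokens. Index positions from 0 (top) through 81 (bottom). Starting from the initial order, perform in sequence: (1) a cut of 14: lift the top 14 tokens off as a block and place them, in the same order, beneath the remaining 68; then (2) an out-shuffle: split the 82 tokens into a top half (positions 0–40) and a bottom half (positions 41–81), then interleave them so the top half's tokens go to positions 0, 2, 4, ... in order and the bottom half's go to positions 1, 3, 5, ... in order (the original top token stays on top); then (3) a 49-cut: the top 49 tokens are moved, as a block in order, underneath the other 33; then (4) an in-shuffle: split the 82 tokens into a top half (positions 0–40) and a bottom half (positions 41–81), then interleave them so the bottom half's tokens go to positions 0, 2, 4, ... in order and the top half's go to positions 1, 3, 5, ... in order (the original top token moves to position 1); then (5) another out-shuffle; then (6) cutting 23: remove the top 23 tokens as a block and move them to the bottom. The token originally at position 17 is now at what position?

54

Track the token from position 17 forward through each operation:
  after op 1 (cut 14): 17 → 3
  after op 2 (out-shuffle): 3 → 6
  after op 3 (cut 49): 6 → 39
  after op 4 (in-shuffle): 39 → 79
  after op 5 (out-shuffle): 79 → 77
  after op 6 (cut 23): 77 → 54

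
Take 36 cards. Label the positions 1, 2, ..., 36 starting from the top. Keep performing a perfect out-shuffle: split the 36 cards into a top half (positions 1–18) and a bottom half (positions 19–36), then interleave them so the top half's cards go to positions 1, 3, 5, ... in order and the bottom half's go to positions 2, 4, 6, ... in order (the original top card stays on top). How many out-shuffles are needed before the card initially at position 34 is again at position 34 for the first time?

Follow position 34 under repeated out-shuffles:
34 → 32 → 28 → 20 → 4 → 7 → 13 → 25 → 14 → 27 → 18 → 35 → 34
It first returns after 12 out-shuffles.

12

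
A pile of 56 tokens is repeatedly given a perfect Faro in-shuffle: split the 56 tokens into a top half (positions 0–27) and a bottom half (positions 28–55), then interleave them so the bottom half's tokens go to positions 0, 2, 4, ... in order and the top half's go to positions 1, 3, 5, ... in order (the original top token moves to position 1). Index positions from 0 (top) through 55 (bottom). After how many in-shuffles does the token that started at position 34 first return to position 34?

Follow position 34 under repeated in-shuffles:
34 → 12 → 25 → 51 → 46 → 36 → 16 → 33 → 10 → 21 → 43 → 30 → 4 → 9 → 19 → 39 → 22 → 45 → 34
It first returns after 18 in-shuffles.

18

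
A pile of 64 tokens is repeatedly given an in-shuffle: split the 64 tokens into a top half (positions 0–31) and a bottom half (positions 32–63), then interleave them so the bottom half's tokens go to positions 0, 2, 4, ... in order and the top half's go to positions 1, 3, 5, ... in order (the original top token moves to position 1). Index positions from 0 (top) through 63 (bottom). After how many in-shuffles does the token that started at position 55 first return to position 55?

Follow position 55 under repeated in-shuffles:
55 → 46 → 28 → 57 → 50 → 36 → 8 → 17 → 35 → 6 → 13 → 27 → 55
It first returns after 12 in-shuffles.

12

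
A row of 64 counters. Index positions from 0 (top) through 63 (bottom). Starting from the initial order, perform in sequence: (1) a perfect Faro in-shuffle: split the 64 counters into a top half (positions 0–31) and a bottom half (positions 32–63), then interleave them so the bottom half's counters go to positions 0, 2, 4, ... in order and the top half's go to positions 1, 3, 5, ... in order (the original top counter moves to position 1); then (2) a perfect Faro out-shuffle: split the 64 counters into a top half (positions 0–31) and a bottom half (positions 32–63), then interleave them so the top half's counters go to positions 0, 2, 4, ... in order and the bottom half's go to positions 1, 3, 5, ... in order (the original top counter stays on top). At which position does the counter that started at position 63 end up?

61

Track the counter from position 63 forward through each operation:
  after op 1 (in-shuffle): 63 → 62
  after op 2 (out-shuffle): 62 → 61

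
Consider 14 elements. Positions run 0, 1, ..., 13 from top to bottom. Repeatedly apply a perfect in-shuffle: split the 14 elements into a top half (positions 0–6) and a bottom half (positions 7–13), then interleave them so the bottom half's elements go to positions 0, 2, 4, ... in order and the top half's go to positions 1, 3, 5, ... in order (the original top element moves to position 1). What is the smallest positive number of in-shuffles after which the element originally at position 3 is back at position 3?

4

Follow position 3 under repeated in-shuffles:
3 → 7 → 0 → 1 → 3
It first returns after 4 in-shuffles.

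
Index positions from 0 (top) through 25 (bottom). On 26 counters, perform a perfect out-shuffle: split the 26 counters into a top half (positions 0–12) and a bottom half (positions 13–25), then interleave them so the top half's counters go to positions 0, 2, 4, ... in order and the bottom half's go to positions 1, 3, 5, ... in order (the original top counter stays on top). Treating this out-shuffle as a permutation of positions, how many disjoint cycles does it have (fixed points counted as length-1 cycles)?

Trace each unvisited position around until it returns:
(0) (1 2 4 8 16 7 ... len 20) (5 10 20 15) (25)
4 cycles in total.

4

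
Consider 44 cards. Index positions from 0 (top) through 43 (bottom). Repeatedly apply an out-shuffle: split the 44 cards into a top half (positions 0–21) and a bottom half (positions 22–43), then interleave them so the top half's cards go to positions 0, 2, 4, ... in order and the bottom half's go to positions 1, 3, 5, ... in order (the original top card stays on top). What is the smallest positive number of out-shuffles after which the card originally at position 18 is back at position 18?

14

Follow position 18 under repeated out-shuffles:
18 → 36 → 29 → 15 → 30 → 17 → 34 → 25 → 7 → 14 → 28 → 13 → 26 → 9 → 18
It first returns after 14 out-shuffles.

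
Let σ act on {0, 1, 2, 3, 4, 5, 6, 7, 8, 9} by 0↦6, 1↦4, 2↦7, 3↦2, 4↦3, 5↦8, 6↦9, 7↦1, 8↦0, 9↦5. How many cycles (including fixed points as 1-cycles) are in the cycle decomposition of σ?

Cycle decomposition: (0 6 9 5 8) (1 4 3 2 7).
2 cycles.

2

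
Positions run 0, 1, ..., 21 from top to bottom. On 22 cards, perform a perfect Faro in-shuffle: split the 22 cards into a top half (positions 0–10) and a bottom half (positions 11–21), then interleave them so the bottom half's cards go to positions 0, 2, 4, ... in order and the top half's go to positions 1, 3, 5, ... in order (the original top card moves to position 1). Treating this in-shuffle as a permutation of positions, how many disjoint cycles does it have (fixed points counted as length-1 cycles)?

2

Trace each unvisited position around until it returns:
(0 1 3 7 15 8 ... len 11) (4 9 19 16 10 21 ... len 11)
2 cycles in total.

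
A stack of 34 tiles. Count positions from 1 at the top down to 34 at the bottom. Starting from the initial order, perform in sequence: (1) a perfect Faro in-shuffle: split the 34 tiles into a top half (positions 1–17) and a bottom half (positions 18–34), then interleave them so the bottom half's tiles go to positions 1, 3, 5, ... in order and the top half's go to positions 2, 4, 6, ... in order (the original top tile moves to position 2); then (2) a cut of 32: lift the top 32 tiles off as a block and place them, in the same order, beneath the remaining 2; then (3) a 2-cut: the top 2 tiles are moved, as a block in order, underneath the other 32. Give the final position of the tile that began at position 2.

4

Track the tile from position 2 forward through each operation:
  after op 1 (in-shuffle): 2 → 4
  after op 2 (cut 32): 4 → 6
  after op 3 (cut 2): 6 → 4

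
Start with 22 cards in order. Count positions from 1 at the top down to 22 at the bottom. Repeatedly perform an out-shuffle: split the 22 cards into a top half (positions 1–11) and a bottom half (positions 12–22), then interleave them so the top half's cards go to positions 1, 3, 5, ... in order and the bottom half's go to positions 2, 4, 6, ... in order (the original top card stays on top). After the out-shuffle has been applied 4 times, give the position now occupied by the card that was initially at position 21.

Track the card's position through each out-shuffle:
21 → 20 → 18 → 14 → 6

6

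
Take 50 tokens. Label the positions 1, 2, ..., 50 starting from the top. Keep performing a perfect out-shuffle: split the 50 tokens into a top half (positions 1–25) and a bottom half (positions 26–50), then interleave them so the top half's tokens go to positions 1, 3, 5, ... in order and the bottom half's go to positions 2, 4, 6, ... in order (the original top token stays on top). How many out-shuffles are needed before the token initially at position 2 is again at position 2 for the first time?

Follow position 2 under repeated out-shuffles:
2 → 3 → 5 → 9 → 17 → 33 → 16 → 31 → ... → 2 (length 21)
It first returns after 21 out-shuffles.

21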